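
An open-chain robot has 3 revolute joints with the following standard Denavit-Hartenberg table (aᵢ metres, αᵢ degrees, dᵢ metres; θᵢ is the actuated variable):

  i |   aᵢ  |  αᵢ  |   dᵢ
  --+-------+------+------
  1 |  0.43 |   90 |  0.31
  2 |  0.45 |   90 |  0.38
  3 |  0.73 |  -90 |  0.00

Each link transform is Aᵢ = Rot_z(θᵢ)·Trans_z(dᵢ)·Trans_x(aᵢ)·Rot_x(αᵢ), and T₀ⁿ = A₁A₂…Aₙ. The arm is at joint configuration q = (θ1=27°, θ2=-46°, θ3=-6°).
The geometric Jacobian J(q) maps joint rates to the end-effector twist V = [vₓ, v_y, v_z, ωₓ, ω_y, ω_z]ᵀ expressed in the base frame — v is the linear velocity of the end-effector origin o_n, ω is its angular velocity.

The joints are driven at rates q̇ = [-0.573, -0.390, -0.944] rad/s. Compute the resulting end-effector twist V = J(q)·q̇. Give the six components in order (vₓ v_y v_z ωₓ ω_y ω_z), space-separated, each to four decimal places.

-0.4804 -0.2775 -0.2668 0.4280 0.6558 0.0828

o_n = [1.2489, 0.2955, -0.5359]
J₁: ẑ×o_n = [-0.2955, 1.2489, 0.0000], ω = ẑ
J2: z=[0.4540, -0.8910, 0.0000] o=[0.3831, 0.1952, 0.3100] → [0.7537, 0.3841, 0.8169, 0.4540, -0.8910, 0.0000]
J3: z=[-0.6409, -0.3266, -0.6947] o=[0.8342, -0.0015, -0.0137] → [0.3768, -0.6228, -0.0549, -0.6409, -0.3266, -0.6947]
V = J·q̇ = [-0.4804, -0.2775, -0.2668, 0.4280, 0.6558, 0.0828]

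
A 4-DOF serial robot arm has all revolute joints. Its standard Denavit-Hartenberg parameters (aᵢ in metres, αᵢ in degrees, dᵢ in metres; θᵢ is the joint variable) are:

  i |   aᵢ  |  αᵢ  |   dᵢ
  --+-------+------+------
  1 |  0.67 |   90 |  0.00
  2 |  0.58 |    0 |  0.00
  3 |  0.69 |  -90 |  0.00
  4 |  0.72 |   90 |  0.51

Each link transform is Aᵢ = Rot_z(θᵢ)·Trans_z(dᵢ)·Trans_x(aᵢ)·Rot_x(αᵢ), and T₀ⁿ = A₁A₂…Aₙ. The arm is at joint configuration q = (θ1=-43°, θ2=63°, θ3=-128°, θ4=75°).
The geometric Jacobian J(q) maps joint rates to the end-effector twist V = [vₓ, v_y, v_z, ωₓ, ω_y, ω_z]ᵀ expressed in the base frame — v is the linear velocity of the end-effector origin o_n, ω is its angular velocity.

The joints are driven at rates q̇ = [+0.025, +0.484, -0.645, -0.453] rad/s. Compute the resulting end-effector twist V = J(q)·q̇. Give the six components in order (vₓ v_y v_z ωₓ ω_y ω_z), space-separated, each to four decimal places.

o_n = [1.7658, -0.6957, -0.0619]
J₁: ẑ×o_n = [0.6957, 1.7658, -0.0000], ω = ẑ
J2: z=[-0.6820, -0.7314, 0.0000] o=[0.4900, -0.4569, 0.0000] → [0.0453, -0.0422, 1.0959, -0.6820, -0.7314, 0.0000]
J3: z=[-0.6820, -0.7314, 0.0000] o=[0.6826, -0.6365, 0.5168] → [0.4232, -0.3947, 0.8326, -0.6820, -0.7314, 0.0000]
J4: z=[0.6628, -0.6181, 0.4226] o=[0.8959, -0.8354, -0.1086] → [-0.0879, 0.3367, 0.6303, 0.6628, -0.6181, 0.4226]
V = J·q̇ = [-0.1939, 0.1257, -0.2921, -0.1905, 0.3977, -0.1664]

-0.1939 0.1257 -0.2921 -0.1905 0.3977 -0.1664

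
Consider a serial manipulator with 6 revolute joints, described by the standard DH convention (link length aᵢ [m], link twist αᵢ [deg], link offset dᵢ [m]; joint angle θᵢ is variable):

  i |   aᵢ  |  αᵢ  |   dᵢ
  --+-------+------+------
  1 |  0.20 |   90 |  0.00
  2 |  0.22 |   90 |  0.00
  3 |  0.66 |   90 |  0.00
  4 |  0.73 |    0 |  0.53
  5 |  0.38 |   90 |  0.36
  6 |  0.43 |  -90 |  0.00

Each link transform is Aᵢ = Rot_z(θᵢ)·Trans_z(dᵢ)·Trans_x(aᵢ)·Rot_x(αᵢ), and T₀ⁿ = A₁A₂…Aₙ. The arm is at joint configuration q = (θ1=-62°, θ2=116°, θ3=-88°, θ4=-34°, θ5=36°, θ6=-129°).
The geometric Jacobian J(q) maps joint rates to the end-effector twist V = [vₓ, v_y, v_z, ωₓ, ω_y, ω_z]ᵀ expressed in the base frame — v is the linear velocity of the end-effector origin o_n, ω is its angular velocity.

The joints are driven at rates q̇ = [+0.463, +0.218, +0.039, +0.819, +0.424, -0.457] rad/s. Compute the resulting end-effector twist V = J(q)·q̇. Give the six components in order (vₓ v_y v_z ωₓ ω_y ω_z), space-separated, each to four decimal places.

o_n = [1.2124, 0.6871, -0.4357]
J₁: ẑ×o_n = [-0.6871, 1.2124, 0.0000], ω = ẑ
J2: z=[-0.8829, -0.4695, 0.0000] o=[0.0939, -0.1766, 0.0000] → [0.2045, -0.3847, -0.2374, -0.8829, -0.4695, 0.0000]
J3: z=[0.4220, -0.7936, 0.4384] o=[0.0486, -0.0914, 0.1977] → [0.1614, 0.7775, 1.2521, 0.4220, -0.7936, 0.4384]
J4: z=[0.2365, -0.3704, -0.8982] o=[0.6263, 0.2271, 0.2184] → [0.6554, -0.3718, 0.3259, 0.2365, -0.3704, -0.8982]
J5: z=[0.2365, -0.3704, -0.8982] o=[1.1090, 0.6469, -0.4176] → [0.0428, -0.0886, 0.0478, 0.2365, -0.3704, -0.8982]
J6: z=[-0.3912, 0.8100, -0.4370] o=[1.5322, 0.6863, -0.7232] → [0.2332, 0.2522, 0.2587, -0.3912, 0.8100, -0.4370]
V = J·q̇ = [0.1811, 0.0505, 0.1661, 0.2967, -0.9639, -0.4367]

0.1811 0.0505 0.1661 0.2967 -0.9639 -0.4367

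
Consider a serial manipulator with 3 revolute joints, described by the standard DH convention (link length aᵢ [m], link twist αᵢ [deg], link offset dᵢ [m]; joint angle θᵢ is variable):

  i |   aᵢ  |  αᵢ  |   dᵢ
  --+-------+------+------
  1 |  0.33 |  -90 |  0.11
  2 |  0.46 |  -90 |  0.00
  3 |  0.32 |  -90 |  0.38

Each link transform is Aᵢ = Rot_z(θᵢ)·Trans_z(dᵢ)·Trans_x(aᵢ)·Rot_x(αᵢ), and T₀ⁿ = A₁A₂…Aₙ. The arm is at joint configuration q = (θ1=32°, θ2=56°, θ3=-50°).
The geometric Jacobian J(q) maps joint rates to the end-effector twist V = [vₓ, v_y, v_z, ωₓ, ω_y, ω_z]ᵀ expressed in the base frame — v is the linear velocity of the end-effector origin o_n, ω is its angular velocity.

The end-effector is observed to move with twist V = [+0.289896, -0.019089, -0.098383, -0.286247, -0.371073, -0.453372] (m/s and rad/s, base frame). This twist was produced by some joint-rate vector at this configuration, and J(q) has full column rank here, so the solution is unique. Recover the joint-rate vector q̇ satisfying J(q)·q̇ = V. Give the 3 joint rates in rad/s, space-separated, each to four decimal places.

-0.1570 -0.1630 0.5300

o_n = [0.1985, 0.4131, -0.6544]
J₁: ẑ×o_n = [-0.4131, 0.1985, 0.0000], ω = ẑ
J2: z=[-0.5299, 0.8480, 0.0000] o=[0.2799, 0.1749, 0.1100] → [-0.6482, -0.4051, -0.0572, -0.5299, 0.8480, 0.0000]
J3: z=[-0.7031, -0.4393, -0.5592] o=[0.4980, 0.3112, -0.2714] → [0.2252, -0.1018, -0.2032, -0.7031, -0.4393, -0.5592]
q̇ = J⁺·V = [-0.1570, -0.1630, 0.5300]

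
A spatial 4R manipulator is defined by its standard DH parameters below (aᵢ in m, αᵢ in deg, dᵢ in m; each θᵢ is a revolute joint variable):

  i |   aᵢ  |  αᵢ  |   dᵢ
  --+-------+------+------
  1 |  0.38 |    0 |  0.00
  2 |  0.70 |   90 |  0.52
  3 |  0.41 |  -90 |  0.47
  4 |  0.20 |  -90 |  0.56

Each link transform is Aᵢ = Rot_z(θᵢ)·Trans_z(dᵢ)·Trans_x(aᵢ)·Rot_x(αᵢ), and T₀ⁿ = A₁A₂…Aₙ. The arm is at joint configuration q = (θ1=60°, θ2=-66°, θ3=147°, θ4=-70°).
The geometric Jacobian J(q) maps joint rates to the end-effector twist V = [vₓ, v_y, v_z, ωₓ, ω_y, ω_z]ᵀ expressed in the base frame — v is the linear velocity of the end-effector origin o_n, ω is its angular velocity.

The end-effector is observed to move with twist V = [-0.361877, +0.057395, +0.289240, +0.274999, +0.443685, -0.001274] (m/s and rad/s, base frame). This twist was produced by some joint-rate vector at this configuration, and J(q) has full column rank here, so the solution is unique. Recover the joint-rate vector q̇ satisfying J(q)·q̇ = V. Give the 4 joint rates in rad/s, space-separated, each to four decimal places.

0.2950 -0.6460 -0.4700 -0.4170

o_n = [0.1150, -0.3246, 0.3109]
J₁: ẑ×o_n = [0.3246, 0.1150, -0.0000], ω = ẑ
J2: z=[0.0000, 0.0000, 1.0000] o=[0.1900, 0.3291, 0.0000] → [0.6537, -0.0750, 0.0000, 0.0000, 0.0000, 1.0000]
J3: z=[-0.1045, -0.9945, 0.0000] o=[0.8862, 0.2559, 0.5200] → [0.2080, -0.0219, -0.7062, -0.1045, -0.9945, 0.0000]
J4: z=[-0.5417, 0.0569, -0.8387] o=[0.4951, -0.1756, 0.7433] → [-0.1496, 0.0845, 0.1024, -0.5417, 0.0569, -0.8387]
q̇ = J⁺·V = [0.2950, -0.6460, -0.4700, -0.4170]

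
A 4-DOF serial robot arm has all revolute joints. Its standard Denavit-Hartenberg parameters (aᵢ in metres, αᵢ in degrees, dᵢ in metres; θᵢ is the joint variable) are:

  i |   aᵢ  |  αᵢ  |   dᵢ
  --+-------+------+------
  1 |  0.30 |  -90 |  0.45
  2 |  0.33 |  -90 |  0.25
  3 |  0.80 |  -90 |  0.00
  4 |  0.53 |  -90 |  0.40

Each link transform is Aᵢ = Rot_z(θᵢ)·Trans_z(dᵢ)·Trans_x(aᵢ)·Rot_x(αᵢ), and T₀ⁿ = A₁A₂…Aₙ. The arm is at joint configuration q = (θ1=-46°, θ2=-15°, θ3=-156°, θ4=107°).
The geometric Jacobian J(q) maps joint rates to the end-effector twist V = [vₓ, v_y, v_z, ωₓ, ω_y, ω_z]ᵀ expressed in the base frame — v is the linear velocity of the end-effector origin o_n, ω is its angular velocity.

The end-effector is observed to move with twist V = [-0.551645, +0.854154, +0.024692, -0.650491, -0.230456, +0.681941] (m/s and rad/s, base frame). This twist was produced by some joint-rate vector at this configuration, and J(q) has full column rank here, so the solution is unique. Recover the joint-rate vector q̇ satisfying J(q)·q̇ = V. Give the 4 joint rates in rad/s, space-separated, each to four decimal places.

0.7410 0.0270 -0.0170 -0.7170

o_n = [0.6839, 0.5554, 0.9146]
J₁: ẑ×o_n = [-0.5554, 0.6839, 0.0000], ω = ẑ
J2: z=[0.7193, 0.6947, 0.0000] o=[0.2084, -0.2158, 0.4500] → [0.3227, -0.3342, 0.2245, 0.7193, 0.6947, 0.0000]
J3: z=[0.1798, -0.1862, -0.9659] o=[0.6097, -0.2714, 0.5354] → [0.7281, -0.1399, 0.1625, 0.1798, -0.1862, -0.9659]
J4: z=[0.9301, 0.3520, 0.1053] o=[0.3533, 0.4624, 0.3463] → [0.1903, -0.4938, -0.0298, 0.9301, 0.3520, 0.1053]
q̇ = J⁺·V = [0.7410, 0.0270, -0.0170, -0.7170]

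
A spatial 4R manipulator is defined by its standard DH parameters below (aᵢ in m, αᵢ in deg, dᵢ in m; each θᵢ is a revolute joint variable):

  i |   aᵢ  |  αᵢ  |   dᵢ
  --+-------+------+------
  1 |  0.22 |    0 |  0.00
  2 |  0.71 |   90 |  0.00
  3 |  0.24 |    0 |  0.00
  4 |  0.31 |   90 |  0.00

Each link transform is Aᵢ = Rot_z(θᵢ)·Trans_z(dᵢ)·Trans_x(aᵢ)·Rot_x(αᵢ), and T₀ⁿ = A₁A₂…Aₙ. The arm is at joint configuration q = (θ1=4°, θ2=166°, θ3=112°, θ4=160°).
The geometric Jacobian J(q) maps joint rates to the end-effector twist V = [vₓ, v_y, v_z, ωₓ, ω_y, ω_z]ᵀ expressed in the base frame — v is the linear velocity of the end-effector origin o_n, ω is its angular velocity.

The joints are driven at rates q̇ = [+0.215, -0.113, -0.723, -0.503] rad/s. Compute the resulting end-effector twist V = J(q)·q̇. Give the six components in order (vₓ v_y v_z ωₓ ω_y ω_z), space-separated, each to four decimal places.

o_n = [-0.4019, 0.1249, -0.0873]
J₁: ẑ×o_n = [-0.1249, -0.4019, 0.0000], ω = ẑ
J2: z=[0.0000, 0.0000, 1.0000] o=[0.2195, 0.0153, 0.0000] → [-0.1096, -0.6213, 0.0000, 0.0000, 0.0000, 1.0000]
J3: z=[0.1736, 0.9848, 0.0000] o=[-0.4797, 0.1386, 0.0000] → [-0.0860, 0.0152, -0.0791, 0.1736, 0.9848, 0.0000]
J4: z=[0.1736, 0.9848, 0.0000] o=[-0.3912, 0.1230, 0.2225] → [-0.3051, 0.0538, 0.0108, 0.1736, 0.9848, 0.0000]
V = J·q̇ = [0.2011, -0.0542, 0.0517, -0.2129, -1.2074, 0.1020]

0.2011 -0.0542 0.0517 -0.2129 -1.2074 0.1020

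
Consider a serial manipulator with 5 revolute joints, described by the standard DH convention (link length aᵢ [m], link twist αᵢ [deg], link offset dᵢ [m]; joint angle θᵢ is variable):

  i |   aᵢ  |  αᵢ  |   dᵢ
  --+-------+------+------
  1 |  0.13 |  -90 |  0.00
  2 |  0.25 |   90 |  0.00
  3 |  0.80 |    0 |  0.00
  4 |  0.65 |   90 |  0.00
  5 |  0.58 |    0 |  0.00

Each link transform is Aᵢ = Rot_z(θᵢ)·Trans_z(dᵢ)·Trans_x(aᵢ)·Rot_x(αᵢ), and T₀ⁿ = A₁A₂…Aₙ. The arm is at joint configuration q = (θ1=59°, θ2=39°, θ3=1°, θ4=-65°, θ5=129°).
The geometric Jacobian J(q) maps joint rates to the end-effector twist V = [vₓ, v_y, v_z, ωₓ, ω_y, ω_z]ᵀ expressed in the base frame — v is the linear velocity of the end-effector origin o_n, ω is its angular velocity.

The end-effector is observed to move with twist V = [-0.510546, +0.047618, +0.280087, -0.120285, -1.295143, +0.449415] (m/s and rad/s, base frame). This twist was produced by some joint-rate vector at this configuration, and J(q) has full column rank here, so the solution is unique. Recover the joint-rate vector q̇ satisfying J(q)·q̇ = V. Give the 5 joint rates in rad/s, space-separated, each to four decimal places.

o_n = [0.8909, 1.0124, -0.3890]
J₁: ẑ×o_n = [-1.0124, 0.8909, 0.0000], ω = ẑ
J2: z=[-0.8572, 0.5150, 0.0000] o=[0.0670, 0.1114, 0.0000] → [-0.2004, -0.3335, -1.1967, -0.8572, 0.5150, 0.0000]
J3: z=[0.3241, 0.5394, 0.7771] o=[0.1670, 0.2780, -0.1573] → [-0.6958, 0.6376, -0.1524, 0.3241, 0.5394, 0.7771]
J4: z=[0.3241, 0.5394, 0.7771] o=[0.4752, 0.8180, -0.6607] → [-0.0046, 0.2350, -0.1612, 0.3241, 0.5394, 0.7771]
J5: z=[0.0160, -0.8245, 0.5656] o=[1.0900, 0.7069, -0.8400] → [-0.5447, -0.1199, -0.1593, 0.0160, -0.8245, 0.5656]
q̇ = J⁺·V = [0.7600, -0.2150, -0.9330, -0.0460, 0.7960]

0.7600 -0.2150 -0.9330 -0.0460 0.7960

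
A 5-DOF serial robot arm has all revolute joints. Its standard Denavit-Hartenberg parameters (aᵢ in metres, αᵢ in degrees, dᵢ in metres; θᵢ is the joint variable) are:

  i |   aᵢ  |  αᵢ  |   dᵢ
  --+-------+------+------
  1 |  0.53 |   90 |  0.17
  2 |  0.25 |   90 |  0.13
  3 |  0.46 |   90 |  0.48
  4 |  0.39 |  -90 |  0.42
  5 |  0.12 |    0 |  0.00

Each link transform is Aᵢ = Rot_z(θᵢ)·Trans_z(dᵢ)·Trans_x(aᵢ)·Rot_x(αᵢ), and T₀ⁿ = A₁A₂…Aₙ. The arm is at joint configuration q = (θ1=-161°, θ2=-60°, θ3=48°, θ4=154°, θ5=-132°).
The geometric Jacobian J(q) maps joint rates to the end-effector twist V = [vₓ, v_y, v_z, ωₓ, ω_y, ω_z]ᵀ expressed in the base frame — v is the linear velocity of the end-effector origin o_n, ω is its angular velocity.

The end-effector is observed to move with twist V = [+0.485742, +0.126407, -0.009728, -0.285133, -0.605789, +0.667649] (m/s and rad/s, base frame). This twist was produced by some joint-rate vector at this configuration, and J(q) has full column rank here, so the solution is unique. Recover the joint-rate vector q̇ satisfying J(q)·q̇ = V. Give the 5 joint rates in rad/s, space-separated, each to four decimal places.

o_n = [-0.3268, -0.1926, -0.7873]
J₁: ẑ×o_n = [0.1926, -0.3268, 0.0000], ω = ẑ
J2: z=[-0.3256, 0.9455, 0.0000] o=[-0.5011, -0.1726, 0.1700] → [-0.9052, -0.3117, -0.1583, -0.3256, 0.9455, 0.0000]
J3: z=[0.8188, 0.2820, -0.5000] o=[-0.6616, -0.0903, -0.0465] → [-0.2600, 0.4392, -0.1782, 0.8188, 0.2820, -0.5000]
J4: z=[-0.1335, -0.7536, -0.6436] o=[-0.5254, 0.3181, -0.5531] → [-0.1521, -0.1591, 0.2179, -0.1335, -0.7536, -0.6436]
J5: z=[-0.4912, -0.5137, 0.7034] o=[-0.2458, -0.1583, -0.7057] → [0.0660, -0.0971, -0.0248, -0.4912, -0.5137, 0.7034]
q̇ = J⁺·V = [-0.1650, -0.4330, -0.0800, -0.3310, 0.8240]

-0.1650 -0.4330 -0.0800 -0.3310 0.8240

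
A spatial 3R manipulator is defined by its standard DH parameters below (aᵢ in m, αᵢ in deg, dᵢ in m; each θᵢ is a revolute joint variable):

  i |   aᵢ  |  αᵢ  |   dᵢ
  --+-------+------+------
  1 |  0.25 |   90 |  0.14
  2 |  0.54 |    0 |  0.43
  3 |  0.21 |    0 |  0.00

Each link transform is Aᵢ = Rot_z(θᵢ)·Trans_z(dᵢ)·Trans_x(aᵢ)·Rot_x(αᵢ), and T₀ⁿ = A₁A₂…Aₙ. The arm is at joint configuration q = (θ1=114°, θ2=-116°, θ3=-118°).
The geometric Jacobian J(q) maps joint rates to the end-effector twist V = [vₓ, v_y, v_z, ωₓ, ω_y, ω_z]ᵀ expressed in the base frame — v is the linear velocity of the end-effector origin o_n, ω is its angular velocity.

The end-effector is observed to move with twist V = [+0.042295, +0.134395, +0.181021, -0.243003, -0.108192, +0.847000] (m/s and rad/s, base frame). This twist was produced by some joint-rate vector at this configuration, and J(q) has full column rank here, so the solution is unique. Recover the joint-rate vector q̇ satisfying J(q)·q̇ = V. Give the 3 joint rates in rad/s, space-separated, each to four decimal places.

0.8470 -0.6260 0.3600

o_n = [0.4376, 0.0743, -0.1755]
J₁: ẑ×o_n = [-0.0743, 0.4376, 0.0000], ω = ẑ
J2: z=[0.9135, 0.4067, 0.0000] o=[-0.1017, 0.2284, 0.1400] → [-0.1283, 0.2882, -0.3602, 0.9135, 0.4067, 0.0000]
J3: z=[0.9135, 0.4067, 0.0000] o=[0.3874, 0.1870, -0.3453] → [0.0691, -0.1552, -0.1234, 0.9135, 0.4067, 0.0000]
q̇ = J⁺·V = [0.8470, -0.6260, 0.3600]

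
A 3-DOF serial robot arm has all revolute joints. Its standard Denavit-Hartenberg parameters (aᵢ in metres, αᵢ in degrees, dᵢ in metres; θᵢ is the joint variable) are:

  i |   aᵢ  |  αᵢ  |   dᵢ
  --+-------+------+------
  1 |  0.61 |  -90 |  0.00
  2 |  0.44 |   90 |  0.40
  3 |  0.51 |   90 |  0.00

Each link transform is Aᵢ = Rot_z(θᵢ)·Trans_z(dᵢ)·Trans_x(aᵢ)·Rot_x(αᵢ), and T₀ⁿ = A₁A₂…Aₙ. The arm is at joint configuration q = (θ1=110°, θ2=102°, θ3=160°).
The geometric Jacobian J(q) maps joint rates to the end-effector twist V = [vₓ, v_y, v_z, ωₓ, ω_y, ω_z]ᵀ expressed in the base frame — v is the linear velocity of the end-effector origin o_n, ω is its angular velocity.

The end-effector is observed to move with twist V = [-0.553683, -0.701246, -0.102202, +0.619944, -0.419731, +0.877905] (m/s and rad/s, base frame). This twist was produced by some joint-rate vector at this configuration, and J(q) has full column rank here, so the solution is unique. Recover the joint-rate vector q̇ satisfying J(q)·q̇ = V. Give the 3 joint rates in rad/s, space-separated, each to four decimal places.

o_n = [-0.7512, 0.3844, 0.0384]
J₁: ẑ×o_n = [-0.3844, -0.7512, 0.0000], ω = ẑ
J2: z=[-0.9397, -0.3420, 0.0000] o=[-0.2086, 0.5732, 0.0000] → [-0.0131, 0.0361, -0.0082, -0.9397, -0.3420, 0.0000]
J3: z=[-0.3345, 0.9192, -0.2079] o=[-0.5532, 0.3504, -0.4304] → [0.4379, 0.1980, 0.1706, -0.3345, 0.9192, -0.2079]
q̇ = J⁺·V = [0.7490, -0.4390, -0.6200]

0.7490 -0.4390 -0.6200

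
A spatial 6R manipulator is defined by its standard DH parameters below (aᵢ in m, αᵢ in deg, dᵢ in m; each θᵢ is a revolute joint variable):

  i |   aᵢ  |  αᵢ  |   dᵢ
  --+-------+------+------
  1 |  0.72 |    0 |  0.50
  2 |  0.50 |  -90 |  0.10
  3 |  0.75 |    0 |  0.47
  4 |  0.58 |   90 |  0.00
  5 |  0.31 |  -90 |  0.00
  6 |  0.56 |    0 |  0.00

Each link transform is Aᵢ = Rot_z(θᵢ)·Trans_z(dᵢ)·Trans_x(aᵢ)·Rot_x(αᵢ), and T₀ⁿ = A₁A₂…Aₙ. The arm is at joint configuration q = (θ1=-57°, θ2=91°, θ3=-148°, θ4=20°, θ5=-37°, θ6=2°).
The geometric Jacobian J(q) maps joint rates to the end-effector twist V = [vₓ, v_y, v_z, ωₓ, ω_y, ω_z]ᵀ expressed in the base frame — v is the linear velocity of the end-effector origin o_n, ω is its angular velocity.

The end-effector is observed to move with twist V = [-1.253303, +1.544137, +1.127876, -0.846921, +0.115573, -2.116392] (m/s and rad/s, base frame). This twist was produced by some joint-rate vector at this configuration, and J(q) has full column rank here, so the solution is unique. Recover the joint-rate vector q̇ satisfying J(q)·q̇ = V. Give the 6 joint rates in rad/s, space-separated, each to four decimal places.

-0.8650 -0.6380 0.4470 0.2430 0.8800 -0.1510

o_n = [-0.3286, -1.1543, 2.0138]
J₁: ẑ×o_n = [1.1543, -0.3286, 0.0000], ω = ẑ
J2: z=[0.0000, 0.0000, 1.0000] o=[0.3921, -0.6038, 0.5000] → [0.5505, -0.7207, 0.0000, 0.0000, 0.0000, 1.0000]
J3: z=[-0.5592, 0.8290, 0.0000] o=[0.8067, -0.3242, 0.6000] → [1.1721, 0.7906, 1.4053, -0.5592, 0.8290, 0.0000]
J4: z=[-0.5592, 0.8290, 0.0000] o=[0.0165, -0.2903, 0.9974] → [0.8426, 0.5684, 0.7693, -0.5592, 0.8290, 0.0000]
J5: z=[-0.6533, -0.4407, -0.6157] o=[-0.2795, -0.4899, 1.4545] → [-0.6555, 0.3956, 0.4124, -0.6533, -0.4407, -0.6157]
J6: z=[-0.7538, 0.4549, 0.4742] o=[-0.3015, -0.7298, 1.6496] → [0.3670, 0.2617, 0.3323, -0.7538, 0.4549, 0.4742]
q̇ = J⁺·V = [-0.8650, -0.6380, 0.4470, 0.2430, 0.8800, -0.1510]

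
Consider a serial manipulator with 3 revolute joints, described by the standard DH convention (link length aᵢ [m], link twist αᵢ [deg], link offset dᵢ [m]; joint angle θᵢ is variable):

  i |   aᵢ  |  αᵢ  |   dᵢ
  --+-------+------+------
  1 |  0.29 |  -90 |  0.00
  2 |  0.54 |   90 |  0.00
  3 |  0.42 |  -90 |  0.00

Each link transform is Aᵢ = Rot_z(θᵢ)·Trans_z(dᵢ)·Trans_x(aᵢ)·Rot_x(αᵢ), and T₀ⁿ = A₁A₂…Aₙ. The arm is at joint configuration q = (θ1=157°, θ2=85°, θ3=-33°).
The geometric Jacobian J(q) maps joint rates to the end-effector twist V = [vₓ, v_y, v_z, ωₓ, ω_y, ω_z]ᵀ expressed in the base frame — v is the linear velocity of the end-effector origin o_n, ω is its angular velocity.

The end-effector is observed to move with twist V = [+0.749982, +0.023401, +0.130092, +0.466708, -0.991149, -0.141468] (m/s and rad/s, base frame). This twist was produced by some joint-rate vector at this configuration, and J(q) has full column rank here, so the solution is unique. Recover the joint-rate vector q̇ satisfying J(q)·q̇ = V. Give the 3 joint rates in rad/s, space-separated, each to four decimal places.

o_n = [-0.2491, 0.3543, -0.8888]
J₁: ẑ×o_n = [-0.3543, -0.2491, 0.0000], ω = ẑ
J2: z=[-0.3907, -0.9205, 0.0000] o=[-0.2669, 0.1133, 0.0000] → [0.8182, -0.3473, -0.0778, -0.3907, -0.9205, 0.0000]
J3: z=[-0.9170, 0.3892, 0.0872] o=[-0.3103, 0.1317, -0.5379] → [-0.1560, -0.3165, -0.2279, -0.9170, 0.3892, 0.0872]
q̇ = J⁺·V = [-0.0700, 0.7300, -0.8200]

-0.0700 0.7300 -0.8200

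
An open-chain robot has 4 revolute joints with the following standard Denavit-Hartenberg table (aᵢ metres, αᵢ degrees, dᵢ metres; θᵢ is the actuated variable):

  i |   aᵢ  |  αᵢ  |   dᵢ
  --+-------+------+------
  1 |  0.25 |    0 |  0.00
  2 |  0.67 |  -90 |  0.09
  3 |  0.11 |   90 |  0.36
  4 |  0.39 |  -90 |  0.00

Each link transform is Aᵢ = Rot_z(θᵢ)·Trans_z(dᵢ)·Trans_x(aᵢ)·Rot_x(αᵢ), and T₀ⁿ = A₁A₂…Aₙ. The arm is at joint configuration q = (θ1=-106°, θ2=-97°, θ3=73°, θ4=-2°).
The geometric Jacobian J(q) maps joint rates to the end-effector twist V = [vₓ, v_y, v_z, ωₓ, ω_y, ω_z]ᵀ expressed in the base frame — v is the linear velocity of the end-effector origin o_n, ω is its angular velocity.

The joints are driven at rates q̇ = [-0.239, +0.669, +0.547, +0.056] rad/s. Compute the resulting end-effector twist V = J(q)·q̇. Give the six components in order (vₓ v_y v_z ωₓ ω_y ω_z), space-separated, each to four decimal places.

o_n = [-0.9555, -0.2403, -0.3879]
J₁: ẑ×o_n = [0.2403, -0.9555, 0.0000], ω = ẑ
J2: z=[0.0000, 0.0000, 1.0000] o=[-0.0689, -0.2403, 0.0000] → [-0.0000, -0.8866, 0.0000, 0.0000, 0.0000, 1.0000]
J3: z=[-0.3907, -0.9205, 0.0000] o=[-0.6856, 0.0215, 0.0900] → [0.4399, -0.1867, -0.1461, -0.3907, -0.9205, 0.0000]
J4: z=[-0.8803, 0.3737, 0.2924] o=[-0.8559, -0.2973, -0.0152] → [-0.1560, -0.3572, -0.0130, -0.8803, 0.3737, 0.2924]
V = J·q̇ = [0.1745, -0.4869, -0.0807, -0.2630, -0.4826, 0.4464]

0.1745 -0.4869 -0.0807 -0.2630 -0.4826 0.4464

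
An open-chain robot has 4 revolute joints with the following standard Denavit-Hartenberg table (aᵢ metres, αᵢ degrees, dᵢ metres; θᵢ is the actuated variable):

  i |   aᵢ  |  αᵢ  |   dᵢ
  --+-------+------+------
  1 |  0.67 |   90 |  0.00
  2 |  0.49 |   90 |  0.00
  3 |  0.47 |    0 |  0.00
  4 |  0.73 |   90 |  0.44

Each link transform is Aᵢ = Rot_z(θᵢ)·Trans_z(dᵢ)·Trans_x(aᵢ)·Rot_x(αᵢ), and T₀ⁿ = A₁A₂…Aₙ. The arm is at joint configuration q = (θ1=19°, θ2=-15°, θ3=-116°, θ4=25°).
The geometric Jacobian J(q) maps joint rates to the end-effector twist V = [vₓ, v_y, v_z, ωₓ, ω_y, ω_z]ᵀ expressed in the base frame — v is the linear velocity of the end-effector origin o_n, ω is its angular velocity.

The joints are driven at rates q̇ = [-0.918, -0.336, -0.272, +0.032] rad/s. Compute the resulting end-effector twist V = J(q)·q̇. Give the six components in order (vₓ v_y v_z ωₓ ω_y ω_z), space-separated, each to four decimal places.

0.8417 -0.5670 0.0253 -0.0507 0.3379 -0.6862

o_n = [0.3984, 1.3559, -0.4952]
J₁: ẑ×o_n = [-1.3559, 0.3984, 0.0000], ω = ẑ
J2: z=[0.3256, -0.9455, 0.0000] o=[0.6335, 0.2181, 0.0000] → [0.4682, 0.1612, 0.1481, 0.3256, -0.9455, 0.0000]
J3: z=[-0.2447, -0.0843, -0.9659] o=[1.0810, 0.3722, -0.1268] → [0.9812, 0.5692, -0.2982, -0.2447, -0.0843, -0.9659]
J4: z=[-0.2447, -0.0843, -0.9659] o=[0.7553, 0.7068, -0.0735] → [0.6625, 0.2416, -0.1889, -0.2447, -0.0843, -0.9659]
V = J·q̇ = [0.8417, -0.5670, 0.0253, -0.0507, 0.3379, -0.6862]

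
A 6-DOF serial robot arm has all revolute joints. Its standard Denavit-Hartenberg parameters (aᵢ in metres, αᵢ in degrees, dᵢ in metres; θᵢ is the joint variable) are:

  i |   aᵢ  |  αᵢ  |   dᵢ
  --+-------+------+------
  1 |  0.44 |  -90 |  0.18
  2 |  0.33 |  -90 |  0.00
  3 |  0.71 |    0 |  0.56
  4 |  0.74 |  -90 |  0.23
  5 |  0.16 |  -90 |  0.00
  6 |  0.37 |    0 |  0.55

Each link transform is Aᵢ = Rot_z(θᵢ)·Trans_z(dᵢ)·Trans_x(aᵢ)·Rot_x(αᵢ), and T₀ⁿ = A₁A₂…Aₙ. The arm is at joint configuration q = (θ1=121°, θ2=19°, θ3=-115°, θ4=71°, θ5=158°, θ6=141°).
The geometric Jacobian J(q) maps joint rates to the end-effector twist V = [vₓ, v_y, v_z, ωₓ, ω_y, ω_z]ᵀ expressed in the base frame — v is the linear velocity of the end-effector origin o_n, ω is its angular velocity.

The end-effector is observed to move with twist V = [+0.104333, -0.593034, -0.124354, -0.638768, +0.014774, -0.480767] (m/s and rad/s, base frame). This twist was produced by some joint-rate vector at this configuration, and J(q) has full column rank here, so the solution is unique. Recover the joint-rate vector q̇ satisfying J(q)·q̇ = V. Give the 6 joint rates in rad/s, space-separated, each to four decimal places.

o_n = [-1.2484, -0.3766, -1.2041]
J₁: ẑ×o_n = [0.3766, -1.2484, 0.0000], ω = ẑ
J2: z=[-0.8572, -0.5150, 0.0000] o=[-0.2266, 0.3772, 0.1800] → [0.7129, -1.1864, 0.1198, -0.8572, -0.5150, 0.0000]
J3: z=[0.1677, -0.2791, -0.9455] o=[-0.3873, 0.6446, 0.0726] → [-0.6093, 1.0283, -0.4115, 0.1677, -0.2791, -0.9455]
J4: z=[0.1677, -0.2791, -0.9455] o=[-0.6989, -0.0863, -0.3592] → [-0.0387, 0.6613, -0.2020, 0.1677, -0.2791, -0.9455]
J5: z=[0.2783, 0.9335, -0.2262] o=[-1.3601, 0.0162, -0.7500] → [-0.5127, 0.1011, -0.2136, 0.2783, 0.9335, -0.2262]
J6: z=[0.5098, -0.3431, -0.7889] o=[-1.2299, -0.0005, -0.6586] → [-0.1095, 0.2927, -0.1981, 0.5098, -0.3431, -0.7889]
q̇ = J⁺·V = [-0.1680, 0.9540, 0.3590, -0.1300, 0.5930, -0.0480]

-0.1680 0.9540 0.3590 -0.1300 0.5930 -0.0480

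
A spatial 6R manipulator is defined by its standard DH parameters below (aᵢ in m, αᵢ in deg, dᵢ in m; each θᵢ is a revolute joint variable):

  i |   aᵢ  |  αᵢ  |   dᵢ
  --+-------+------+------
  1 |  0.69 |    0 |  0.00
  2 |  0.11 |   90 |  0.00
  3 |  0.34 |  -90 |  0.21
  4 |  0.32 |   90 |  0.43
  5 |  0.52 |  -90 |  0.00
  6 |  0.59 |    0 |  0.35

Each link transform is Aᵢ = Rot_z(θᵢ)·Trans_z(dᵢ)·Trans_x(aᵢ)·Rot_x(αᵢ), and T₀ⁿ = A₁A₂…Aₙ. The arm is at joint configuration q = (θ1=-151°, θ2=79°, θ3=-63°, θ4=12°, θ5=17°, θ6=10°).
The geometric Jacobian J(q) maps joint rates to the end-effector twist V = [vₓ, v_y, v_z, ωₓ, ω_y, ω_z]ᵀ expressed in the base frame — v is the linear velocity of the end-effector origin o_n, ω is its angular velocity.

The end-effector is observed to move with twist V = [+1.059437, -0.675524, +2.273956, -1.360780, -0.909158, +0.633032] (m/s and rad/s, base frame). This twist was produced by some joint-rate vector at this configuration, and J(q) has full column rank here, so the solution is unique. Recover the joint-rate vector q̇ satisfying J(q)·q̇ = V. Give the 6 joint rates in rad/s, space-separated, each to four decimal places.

-0.1320 0.4900 0.9300 -0.0570 0.6220 0.6040

o_n = [0.0956, -1.9864, -0.8980]
J₁: ẑ×o_n = [1.9864, 0.0956, -0.0000], ω = ẑ
J2: z=[0.0000, 0.0000, 1.0000] o=[-0.6035, -0.3345, 0.0000] → [1.6519, 0.6991, -0.0000, 0.0000, 0.0000, 1.0000]
J3: z=[-0.9511, -0.3090, 0.0000] o=[-0.5695, -0.4391, 0.0000] → [0.2775, -0.8541, 1.6771, -0.9511, -0.3090, 0.0000]
J4: z=[0.2753, -0.8474, 0.4540] o=[-0.7215, -0.6508, -0.3029] → [1.1106, 0.5348, 0.3247, 0.2753, -0.8474, 0.4540]
J5: z=[-0.9011, -0.3920, -0.1853] o=[-0.4959, -1.1298, -0.3866] → [0.0418, -0.5704, 1.0038, -0.9011, -0.3920, -0.1853]
J6: z=[0.1654, -0.7057, 0.6890] o=[-0.2875, -1.4367, -0.7510] → [0.4825, 0.2883, 0.1794, 0.1654, -0.7057, 0.6890]
q̇ = J⁺·V = [-0.1320, 0.4900, 0.9300, -0.0570, 0.6220, 0.6040]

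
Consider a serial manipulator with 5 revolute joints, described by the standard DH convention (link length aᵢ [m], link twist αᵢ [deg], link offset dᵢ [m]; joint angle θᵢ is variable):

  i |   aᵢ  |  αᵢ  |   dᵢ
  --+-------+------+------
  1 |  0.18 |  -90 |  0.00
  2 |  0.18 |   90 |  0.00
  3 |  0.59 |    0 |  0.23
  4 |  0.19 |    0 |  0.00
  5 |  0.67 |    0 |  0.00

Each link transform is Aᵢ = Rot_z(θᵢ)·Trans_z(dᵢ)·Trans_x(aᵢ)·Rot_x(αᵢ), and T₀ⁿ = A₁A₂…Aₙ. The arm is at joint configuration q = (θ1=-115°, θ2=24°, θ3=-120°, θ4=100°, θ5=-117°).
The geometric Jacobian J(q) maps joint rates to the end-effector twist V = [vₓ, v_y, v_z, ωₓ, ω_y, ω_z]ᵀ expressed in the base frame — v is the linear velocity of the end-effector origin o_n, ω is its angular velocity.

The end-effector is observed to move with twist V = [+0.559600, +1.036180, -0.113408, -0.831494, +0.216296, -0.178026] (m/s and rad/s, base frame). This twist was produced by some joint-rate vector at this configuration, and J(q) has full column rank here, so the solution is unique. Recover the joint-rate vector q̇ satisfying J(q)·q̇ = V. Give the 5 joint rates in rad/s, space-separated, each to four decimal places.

-0.5270 -0.8450 -0.9410 0.4800 0.8430

o_n = [-0.8871, 0.5417, 0.3836]
J₁: ẑ×o_n = [-0.5417, -0.8871, 0.0000], ω = ẑ
J2: z=[0.9063, -0.4226, 0.0000] o=[-0.0761, -0.1631, 0.0000] → [-0.1621, -0.3476, 0.2960, 0.9063, -0.4226, 0.0000]
J3: z=[-0.1719, -0.3686, 0.9135] o=[-0.1456, -0.3122, -0.0732] → [-0.9484, -0.5989, -0.4201, -0.1719, -0.3686, 0.9135]
J4: z=[-0.1719, -0.3686, 0.9135] o=[-0.5343, 0.0632, 0.2569] → [-0.4838, -0.3005, -0.2123, -0.1719, -0.3686, 0.9135]
J5: z=[-0.1719, -0.3686, 0.9135] o=[-0.6621, -0.0571, 0.1843] → [-0.6205, -0.1712, -0.1859, -0.1719, -0.3686, 0.9135]
q̇ = J⁺·V = [-0.5270, -0.8450, -0.9410, 0.4800, 0.8430]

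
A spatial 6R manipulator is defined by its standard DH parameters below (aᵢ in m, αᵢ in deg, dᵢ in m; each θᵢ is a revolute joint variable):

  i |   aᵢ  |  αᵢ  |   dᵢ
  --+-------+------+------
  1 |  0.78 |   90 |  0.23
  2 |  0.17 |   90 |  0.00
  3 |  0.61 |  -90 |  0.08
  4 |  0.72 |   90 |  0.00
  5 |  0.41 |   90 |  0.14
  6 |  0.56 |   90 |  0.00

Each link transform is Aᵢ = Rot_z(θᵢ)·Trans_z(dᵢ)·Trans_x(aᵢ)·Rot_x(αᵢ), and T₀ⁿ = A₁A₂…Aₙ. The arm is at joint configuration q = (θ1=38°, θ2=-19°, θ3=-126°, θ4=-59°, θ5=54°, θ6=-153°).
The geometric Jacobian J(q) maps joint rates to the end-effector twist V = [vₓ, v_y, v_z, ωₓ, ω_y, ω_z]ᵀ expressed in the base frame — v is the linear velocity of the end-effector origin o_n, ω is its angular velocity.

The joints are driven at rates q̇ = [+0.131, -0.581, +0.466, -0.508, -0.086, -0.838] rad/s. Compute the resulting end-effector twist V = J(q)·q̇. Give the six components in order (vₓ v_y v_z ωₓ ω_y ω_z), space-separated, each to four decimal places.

0.3317 -0.1533 -0.1288 -0.0627 0.3940 0.2331

o_n = [-0.4128, 0.7036, -0.1663]
J₁: ẑ×o_n = [-0.7036, -0.4128, 0.0000], ω = ẑ
J2: z=[0.6157, -0.7880, 0.0000] o=[0.6146, 0.4802, 0.2300] → [0.3123, 0.2440, -0.6721, 0.6157, -0.7880, 0.0000]
J3: z=[-0.2566, -0.2004, -0.9455] o=[0.7413, 0.5792, 0.1747] → [0.1860, 1.0038, -0.2633, -0.2566, -0.2004, -0.9455]
J4: z=[0.2409, 0.9341, -0.2634] o=[0.1498, 0.7433, 0.2157] → [-0.3673, 0.2402, 0.5160, 0.2409, 0.9341, -0.2634]
J5: z=[0.6702, -0.3564, -0.6510] o=[-0.3556, 0.7291, -0.2968] → [-0.0631, -0.0503, -0.0375, 0.6702, -0.3564, -0.6510]
J6: z=[-0.7095, -0.5650, -0.4211] o=[-0.3511, 0.9843, -0.6469] → [-0.3898, 0.3670, 0.1643, -0.7095, -0.5650, -0.4211]
V = J·q̇ = [0.3317, -0.1533, -0.1288, -0.0627, 0.3940, 0.2331]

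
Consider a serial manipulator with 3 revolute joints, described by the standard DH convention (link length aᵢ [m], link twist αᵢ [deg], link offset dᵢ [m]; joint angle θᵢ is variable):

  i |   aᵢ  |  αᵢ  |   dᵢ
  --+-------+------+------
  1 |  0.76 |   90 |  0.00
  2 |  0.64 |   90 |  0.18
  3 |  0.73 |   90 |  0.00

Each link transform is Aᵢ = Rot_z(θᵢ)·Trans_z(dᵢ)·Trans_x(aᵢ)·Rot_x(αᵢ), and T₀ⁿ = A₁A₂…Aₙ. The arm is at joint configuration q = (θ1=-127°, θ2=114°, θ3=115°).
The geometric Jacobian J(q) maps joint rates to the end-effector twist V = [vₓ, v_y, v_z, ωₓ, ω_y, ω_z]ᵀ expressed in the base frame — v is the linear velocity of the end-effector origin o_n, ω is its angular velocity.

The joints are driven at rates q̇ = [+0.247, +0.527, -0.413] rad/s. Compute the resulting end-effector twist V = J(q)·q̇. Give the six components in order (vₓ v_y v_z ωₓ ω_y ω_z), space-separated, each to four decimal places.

0.0594 0.0339 0.1786 -0.1938 0.6185 0.0790

o_n = [-1.0484, 0.0072, 0.3028]
J₁: ẑ×o_n = [-0.0072, -1.0484, 0.0000], ω = ẑ
J2: z=[-0.7986, 0.6018, 0.0000] o=[-0.4574, -0.6070, 0.0000] → [0.1822, 0.2419, -0.1348, -0.7986, 0.6018, 0.0000]
J3: z=[-0.5498, -0.7296, 0.4067] o=[-0.4445, -0.2907, 0.5847] → [0.0844, -0.4006, -0.6044, -0.5498, -0.7296, 0.4067]
V = J·q̇ = [0.0594, 0.0339, 0.1786, -0.1938, 0.6185, 0.0790]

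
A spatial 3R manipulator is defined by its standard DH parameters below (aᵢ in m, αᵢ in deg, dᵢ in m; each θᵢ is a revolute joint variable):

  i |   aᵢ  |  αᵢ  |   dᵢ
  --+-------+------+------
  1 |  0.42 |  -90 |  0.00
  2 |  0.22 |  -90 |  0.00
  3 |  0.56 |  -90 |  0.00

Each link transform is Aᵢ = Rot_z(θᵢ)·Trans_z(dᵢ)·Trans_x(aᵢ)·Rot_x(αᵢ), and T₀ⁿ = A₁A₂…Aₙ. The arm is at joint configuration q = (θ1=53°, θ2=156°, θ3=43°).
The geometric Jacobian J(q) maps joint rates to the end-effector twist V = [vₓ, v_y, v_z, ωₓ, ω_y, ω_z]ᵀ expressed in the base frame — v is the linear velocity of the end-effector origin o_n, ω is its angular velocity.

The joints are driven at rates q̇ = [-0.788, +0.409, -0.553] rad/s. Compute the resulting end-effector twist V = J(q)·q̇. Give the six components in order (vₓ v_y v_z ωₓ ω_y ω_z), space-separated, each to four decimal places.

o_n = [0.2117, -0.3537, -0.2561]
J₁: ẑ×o_n = [0.3537, 0.2117, -0.0000], ω = ẑ
J2: z=[-0.7986, 0.6018, 0.0000] o=[0.2528, 0.3354, 0.0000] → [-0.1541, -0.2045, 0.5751, -0.7986, 0.6018, 0.0000]
J3: z=[-0.2448, -0.3248, 0.9135] o=[0.1318, 0.1749, -0.0895] → [0.5371, 0.0322, 0.1553, -0.2448, -0.3248, 0.9135]
V = J·q̇ = [-0.6388, -0.2682, 0.1493, -0.1913, 0.4258, -1.2932]

-0.6388 -0.2682 0.1493 -0.1913 0.4258 -1.2932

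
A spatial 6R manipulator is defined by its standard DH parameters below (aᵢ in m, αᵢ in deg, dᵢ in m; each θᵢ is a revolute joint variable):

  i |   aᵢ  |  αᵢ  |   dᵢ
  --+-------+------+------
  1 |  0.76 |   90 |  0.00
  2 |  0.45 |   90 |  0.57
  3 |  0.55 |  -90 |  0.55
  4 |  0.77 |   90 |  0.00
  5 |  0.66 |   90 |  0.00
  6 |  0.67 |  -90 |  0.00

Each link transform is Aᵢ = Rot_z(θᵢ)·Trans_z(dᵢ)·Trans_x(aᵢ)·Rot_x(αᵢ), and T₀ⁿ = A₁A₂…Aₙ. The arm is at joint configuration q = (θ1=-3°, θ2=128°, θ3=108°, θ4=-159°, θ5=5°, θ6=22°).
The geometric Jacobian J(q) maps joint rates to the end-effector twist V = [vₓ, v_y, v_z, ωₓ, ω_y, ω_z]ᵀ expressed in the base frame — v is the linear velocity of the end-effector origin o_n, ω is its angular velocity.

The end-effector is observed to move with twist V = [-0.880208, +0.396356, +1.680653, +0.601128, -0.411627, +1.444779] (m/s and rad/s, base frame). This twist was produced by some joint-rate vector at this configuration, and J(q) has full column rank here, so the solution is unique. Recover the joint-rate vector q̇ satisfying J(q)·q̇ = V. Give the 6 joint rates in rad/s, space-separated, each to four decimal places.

0.9840 0.4340 0.6630 0.9760 -0.0870 0.9440

o_n = [1.1417, 0.7852, 1.2699]
J₁: ẑ×o_n = [-0.7852, 1.1417, 0.0000], ω = ẑ
J2: z=[-0.0523, -0.9986, 0.0000] o=[0.7590, -0.0398, 0.0000] → [-1.2682, 0.0665, 0.3390, -0.0523, -0.9986, 0.0000]
J3: z=[0.7869, -0.0412, 0.6157] o=[0.4525, -0.5945, 0.3546] → [-0.8872, -0.2960, 1.1142, 0.7869, -0.0412, 0.6157]
J4: z=[0.6009, 0.2779, -0.7494] o=[0.9624, -1.1450, 0.5593] → [1.6441, -0.5614, 1.1100, 0.6009, 0.2779, -0.7494]
J5: z=[-0.7849, 0.3824, -0.4875] o=[1.0787, -0.4665, 0.9042] → [0.7501, 0.2564, -1.0066, -0.7849, 0.3824, -0.4875]
J6: z=[-0.5854, -0.2001, 0.7856] o=[1.2127, 0.1289, 1.1556] → [-0.5385, 0.0112, -0.3985, -0.5854, -0.2001, 0.7856]
q̇ = J⁺·V = [0.9840, 0.4340, 0.6630, 0.9760, -0.0870, 0.9440]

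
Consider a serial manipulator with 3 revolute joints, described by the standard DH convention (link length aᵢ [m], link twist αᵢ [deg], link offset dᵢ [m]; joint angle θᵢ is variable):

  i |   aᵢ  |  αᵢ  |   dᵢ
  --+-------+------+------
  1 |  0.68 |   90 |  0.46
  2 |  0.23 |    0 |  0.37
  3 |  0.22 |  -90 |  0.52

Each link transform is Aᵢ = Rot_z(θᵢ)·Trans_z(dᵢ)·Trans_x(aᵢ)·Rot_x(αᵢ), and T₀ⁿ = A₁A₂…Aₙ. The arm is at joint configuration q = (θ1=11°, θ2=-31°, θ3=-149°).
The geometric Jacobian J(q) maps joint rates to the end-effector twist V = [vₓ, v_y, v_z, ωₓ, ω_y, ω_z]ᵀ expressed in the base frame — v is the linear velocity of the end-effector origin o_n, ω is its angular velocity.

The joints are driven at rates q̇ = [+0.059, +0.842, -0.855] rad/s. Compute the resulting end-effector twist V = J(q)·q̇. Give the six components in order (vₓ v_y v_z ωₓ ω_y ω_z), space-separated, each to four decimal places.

0.1421 0.0671 0.1689 -0.0025 0.0128 0.0590

o_n = [0.8149, -0.7483, 0.3415]
J₁: ẑ×o_n = [0.7483, 0.8149, -0.0000], ω = ẑ
J2: z=[0.1908, -0.9816, 0.0000] o=[0.6675, 0.1298, 0.4600] → [0.1163, 0.0226, -0.0229, 0.1908, -0.9816, 0.0000]
J3: z=[0.1908, -0.9816, 0.0000] o=[0.9316, -0.1958, 0.3415] → [0.0000, 0.0000, -0.2200, 0.1908, -0.9816, 0.0000]
V = J·q̇ = [0.1421, 0.0671, 0.1689, -0.0025, 0.0128, 0.0590]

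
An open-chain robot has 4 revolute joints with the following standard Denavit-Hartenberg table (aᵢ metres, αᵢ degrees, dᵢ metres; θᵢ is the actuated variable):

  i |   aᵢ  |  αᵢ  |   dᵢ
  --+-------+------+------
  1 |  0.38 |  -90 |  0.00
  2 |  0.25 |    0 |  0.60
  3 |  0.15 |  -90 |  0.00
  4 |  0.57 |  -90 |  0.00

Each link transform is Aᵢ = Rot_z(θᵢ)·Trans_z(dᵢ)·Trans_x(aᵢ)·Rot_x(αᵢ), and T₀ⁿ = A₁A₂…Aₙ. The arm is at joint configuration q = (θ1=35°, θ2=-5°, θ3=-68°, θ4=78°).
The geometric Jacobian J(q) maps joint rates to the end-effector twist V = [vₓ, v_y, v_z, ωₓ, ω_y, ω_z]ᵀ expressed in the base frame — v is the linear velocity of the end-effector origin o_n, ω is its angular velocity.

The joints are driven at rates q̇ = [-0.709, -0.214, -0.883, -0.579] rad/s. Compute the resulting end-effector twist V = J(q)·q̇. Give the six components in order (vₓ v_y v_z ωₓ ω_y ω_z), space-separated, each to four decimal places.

0.1158 -0.4476 0.4481 0.1756 -1.2162 -0.5397

o_n = [0.5552, 0.4406, 0.2786]
J₁: ẑ×o_n = [-0.4406, 0.5552, 0.0000], ω = ẑ
J2: z=[-0.5736, 0.8192, 0.0000] o=[0.3113, 0.2180, 0.0000] → [0.2282, 0.1598, -0.3276, -0.5736, 0.8192, 0.0000]
J3: z=[-0.5736, 0.8192, 0.0000] o=[0.1711, 0.8523, 0.0218] → [0.2103, 0.1473, -0.0785, -0.5736, 0.8192, 0.0000]
J4: z=[0.7834, 0.5485, -0.2924] o=[0.2071, 0.8775, 0.1652] → [-0.0656, -0.1906, -0.5332, 0.7834, 0.5485, -0.2924]
V = J·q̇ = [0.1158, -0.4476, 0.4481, 0.1756, -1.2162, -0.5397]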